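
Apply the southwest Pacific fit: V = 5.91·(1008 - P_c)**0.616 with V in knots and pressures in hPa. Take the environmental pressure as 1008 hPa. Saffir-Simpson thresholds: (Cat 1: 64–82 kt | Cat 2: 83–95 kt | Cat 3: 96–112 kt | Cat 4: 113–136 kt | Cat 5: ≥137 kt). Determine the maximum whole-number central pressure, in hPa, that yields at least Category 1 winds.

Category 1 begins at V = 64 kt.
Required ΔP = (64/5.91)^(1/0.616) = 10.829^1.623 ≈ 47.81 hPa.
P_c ≤ 1008 − 47.81 = 960.19, so the highest integer P_c is 960 hPa.

960 hPa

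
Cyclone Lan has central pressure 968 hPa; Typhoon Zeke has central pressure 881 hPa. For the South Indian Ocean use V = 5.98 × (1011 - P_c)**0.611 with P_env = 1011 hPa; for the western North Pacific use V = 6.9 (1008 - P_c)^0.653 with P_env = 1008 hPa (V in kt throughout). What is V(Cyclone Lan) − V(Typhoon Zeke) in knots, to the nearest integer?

-104 kt

Cyclone Lan: ΔP = 43; V ≈ 5.98 × 43^0.611 ≈ 59.53 kt.
Typhoon Zeke: ΔP = 127; V ≈ 6.9 × 127^0.653 ≈ 163.17 kt.
Difference ≈ 59.53 − 163.17 = -103.64 → -104 kt.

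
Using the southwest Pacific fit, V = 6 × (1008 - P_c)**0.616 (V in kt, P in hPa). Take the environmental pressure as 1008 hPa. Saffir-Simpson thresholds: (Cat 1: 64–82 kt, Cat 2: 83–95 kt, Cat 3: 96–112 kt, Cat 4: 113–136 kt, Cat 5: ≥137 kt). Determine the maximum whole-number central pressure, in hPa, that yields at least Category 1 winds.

Category 1 begins at V = 64 kt.
Required ΔP = (64/6)^(1/0.616) = 10.667^1.623 ≈ 46.65 hPa.
P_c ≤ 1008 − 46.65 = 961.35, so the highest integer P_c is 961 hPa.

961 hPa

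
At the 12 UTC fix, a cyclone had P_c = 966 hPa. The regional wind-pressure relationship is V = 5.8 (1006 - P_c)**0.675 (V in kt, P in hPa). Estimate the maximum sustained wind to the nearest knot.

ΔP = 1006 − 966 = 40 hPa.
40^0.675 ≈ 12.061.
V ≈ 5.8 × 12.061 ≈ 70.0 kt.

70 kt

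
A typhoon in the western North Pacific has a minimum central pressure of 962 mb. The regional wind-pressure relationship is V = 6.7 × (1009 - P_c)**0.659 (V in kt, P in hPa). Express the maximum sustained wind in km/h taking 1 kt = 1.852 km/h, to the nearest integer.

ΔP = 1009 − 962 = 47 mb.
V ≈ 6.7 × 47^0.659 = 6.7 × 12.645 ≈ 84.720 kt.
84.720 × 1.852 ≈ 156.90 km/h → 157 km/h.

157 km/h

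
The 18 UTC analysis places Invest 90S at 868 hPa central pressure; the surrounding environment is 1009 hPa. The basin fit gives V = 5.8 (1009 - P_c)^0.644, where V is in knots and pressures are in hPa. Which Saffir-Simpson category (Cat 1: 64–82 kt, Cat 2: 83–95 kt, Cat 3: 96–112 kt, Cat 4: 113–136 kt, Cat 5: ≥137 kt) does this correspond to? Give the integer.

ΔP = 1009 − 868 = 141 hPa.
V ≈ 5.8 × 141^0.644 = 5.8 × 24.22 ≈ 140 kt.
140 kt falls in the Category 5 band.

5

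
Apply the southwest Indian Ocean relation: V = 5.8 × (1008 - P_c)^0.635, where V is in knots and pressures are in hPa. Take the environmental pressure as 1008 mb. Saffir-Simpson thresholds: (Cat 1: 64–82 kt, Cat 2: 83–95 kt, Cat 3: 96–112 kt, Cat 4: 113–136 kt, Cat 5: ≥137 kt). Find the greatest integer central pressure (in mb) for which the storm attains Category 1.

964 mb

Category 1 begins at V = 64 kt.
Required ΔP = (64/5.8)^(1/0.635) = 11.034^1.575 ≈ 43.87 mb.
P_c ≤ 1008 − 43.87 = 964.13, so the highest integer P_c is 964 mb.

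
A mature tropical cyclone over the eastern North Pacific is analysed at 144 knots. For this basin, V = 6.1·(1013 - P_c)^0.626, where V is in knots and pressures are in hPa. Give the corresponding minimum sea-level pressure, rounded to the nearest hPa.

857 hPa

ΔP = (V / 6.1)^(1/0.626) = (144/6.1)^1.597.
144/6.1 = 23.607; 23.607^1.597 ≈ 156.08 hPa.
P_c = 1013 − 156.08 = 856.92 ≈ 857 hPa.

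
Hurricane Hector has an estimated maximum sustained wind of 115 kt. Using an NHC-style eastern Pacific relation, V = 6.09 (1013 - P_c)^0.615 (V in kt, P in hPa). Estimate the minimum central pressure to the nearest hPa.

ΔP = (V / 6.09)^(1/0.615) = (115/6.09)^1.626.
115/6.09 = 18.883; 18.883^1.626 ≈ 118.83 hPa.
P_c = 1013 − 118.83 = 894.17 ≈ 894 hPa.

894 hPa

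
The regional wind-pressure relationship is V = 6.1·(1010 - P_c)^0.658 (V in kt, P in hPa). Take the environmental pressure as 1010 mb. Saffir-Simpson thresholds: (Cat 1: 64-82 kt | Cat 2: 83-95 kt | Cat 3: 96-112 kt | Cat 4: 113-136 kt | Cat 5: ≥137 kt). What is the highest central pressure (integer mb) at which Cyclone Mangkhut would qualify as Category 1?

974 mb

Category 1 begins at V = 64 kt.
Required ΔP = (64/6.1)^(1/0.658) = 10.492^1.520 ≈ 35.60 mb.
P_c ≤ 1010 − 35.60 = 974.40, so the highest integer P_c is 974 mb.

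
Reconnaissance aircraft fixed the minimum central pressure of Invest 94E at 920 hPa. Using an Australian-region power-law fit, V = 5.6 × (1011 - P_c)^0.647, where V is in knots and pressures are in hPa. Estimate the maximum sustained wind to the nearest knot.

ΔP = 1011 − 920 = 91 hPa.
91^0.647 ≈ 18.514.
V ≈ 5.6 × 18.514 ≈ 103.7 kt.

104 kt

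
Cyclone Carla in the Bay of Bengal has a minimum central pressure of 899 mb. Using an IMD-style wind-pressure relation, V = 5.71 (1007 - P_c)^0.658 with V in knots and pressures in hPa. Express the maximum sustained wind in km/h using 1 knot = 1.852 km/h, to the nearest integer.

ΔP = 1007 − 899 = 108 mb.
V ≈ 5.71 × 108^0.658 = 5.71 × 21.777 ≈ 124.345 kt.
124.345 × 1.852 ≈ 230.29 km/h → 230 km/h.

230 km/h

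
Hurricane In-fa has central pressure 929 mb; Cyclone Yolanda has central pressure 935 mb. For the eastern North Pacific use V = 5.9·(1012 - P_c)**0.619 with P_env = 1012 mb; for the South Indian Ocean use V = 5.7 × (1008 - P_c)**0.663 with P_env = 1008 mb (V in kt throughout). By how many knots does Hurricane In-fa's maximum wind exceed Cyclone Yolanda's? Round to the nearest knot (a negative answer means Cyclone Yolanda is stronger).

Hurricane In-fa: ΔP = 83; V ≈ 5.9 × 83^0.619 ≈ 90.94 kt.
Cyclone Yolanda: ΔP = 73; V ≈ 5.7 × 73^0.663 ≈ 98.01 kt.
Difference ≈ 90.94 − 98.01 = -7.07 → -7 kt.

-7 kt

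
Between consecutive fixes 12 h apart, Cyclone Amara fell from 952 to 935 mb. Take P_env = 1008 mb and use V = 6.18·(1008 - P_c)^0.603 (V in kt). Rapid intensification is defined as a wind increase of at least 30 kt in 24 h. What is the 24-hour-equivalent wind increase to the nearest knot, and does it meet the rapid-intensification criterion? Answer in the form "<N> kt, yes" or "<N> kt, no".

V₁: ΔP = 56, V ≈ 6.18 × 56^0.603 ≈ 70.01 kt.
V₂: ΔP = 73, V ≈ 6.18 × 73^0.603 ≈ 82.14 kt.
ΔV over 12 h = 12.13 kt → 24 h equivalent = 12.13 × 24/12 ≈ 24.26 kt.
24 kt < 30 kt ⇒ not rapid intensification.

24 kt, no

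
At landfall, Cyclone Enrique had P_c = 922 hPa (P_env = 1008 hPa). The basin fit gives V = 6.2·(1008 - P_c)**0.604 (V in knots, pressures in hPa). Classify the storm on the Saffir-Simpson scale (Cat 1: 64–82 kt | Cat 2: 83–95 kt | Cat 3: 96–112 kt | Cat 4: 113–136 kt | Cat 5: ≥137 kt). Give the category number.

ΔP = 1008 − 922 = 86 hPa.
V ≈ 6.2 × 86^0.604 = 6.2 × 14.74 ≈ 91 kt.
91 kt falls in the Category 2 band.

2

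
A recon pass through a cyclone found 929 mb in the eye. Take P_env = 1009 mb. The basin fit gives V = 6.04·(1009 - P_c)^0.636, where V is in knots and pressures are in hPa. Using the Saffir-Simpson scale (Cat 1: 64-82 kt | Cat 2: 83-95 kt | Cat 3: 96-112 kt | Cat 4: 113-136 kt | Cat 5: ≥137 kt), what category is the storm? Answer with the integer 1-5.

ΔP = 1009 − 929 = 80 mb.
V ≈ 6.04 × 80^0.636 = 6.04 × 16.23 ≈ 98 kt.
98 kt falls in the Category 3 band.

3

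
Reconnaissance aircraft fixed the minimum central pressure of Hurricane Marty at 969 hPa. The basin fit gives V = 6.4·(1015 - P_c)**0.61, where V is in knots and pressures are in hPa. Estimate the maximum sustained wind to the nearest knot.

66 kt

ΔP = 1015 − 969 = 46 hPa.
46^0.61 ≈ 10.334.
V ≈ 6.4 × 10.334 ≈ 66.1 kt.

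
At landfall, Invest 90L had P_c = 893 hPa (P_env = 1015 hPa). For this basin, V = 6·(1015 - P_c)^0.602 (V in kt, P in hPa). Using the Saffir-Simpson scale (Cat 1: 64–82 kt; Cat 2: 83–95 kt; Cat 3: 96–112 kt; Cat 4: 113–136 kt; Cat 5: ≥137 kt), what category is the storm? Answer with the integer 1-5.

ΔP = 1015 − 893 = 122 hPa.
V ≈ 6 × 122^0.602 = 6 × 18.03 ≈ 108 kt.
108 kt falls in the Category 3 band.

3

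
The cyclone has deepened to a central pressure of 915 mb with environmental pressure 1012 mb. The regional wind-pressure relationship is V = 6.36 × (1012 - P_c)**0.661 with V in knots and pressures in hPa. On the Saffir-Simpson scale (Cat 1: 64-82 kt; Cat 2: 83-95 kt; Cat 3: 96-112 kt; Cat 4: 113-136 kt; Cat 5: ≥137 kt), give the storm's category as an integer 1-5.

4

ΔP = 1012 − 915 = 97 mb.
V ≈ 6.36 × 97^0.661 = 6.36 × 20.57 ≈ 131 kt.
131 kt falls in the Category 4 band.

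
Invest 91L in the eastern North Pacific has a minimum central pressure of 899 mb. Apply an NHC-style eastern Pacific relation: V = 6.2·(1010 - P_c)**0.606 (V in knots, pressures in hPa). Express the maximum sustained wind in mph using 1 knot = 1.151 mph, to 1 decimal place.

ΔP = 1010 − 899 = 111 mb.
V ≈ 6.2 × 111^0.606 = 6.2 × 17.357 ≈ 107.611 kt.
107.611 × 1.151 ≈ 123.86 mph → 123.9 mph.

123.9 mph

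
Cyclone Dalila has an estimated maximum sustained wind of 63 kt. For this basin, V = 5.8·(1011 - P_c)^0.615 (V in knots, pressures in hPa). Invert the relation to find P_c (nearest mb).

963 mb

ΔP = (V / 5.8)^(1/0.615) = (63/5.8)^1.626.
63/5.8 = 10.862; 10.862^1.626 ≈ 48.35 mb.
P_c = 1011 − 48.35 = 962.65 ≈ 963 mb.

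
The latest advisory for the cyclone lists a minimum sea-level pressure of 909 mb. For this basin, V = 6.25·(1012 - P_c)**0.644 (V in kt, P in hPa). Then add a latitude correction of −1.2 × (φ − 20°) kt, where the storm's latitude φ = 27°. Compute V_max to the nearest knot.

115 kt

ΔP = 1012 − 909 = 103 mb.
103^0.644 ≈ 19.782.
V ≈ 6.25 × 19.782 ≈ 123.6 kt.
Latitude correction: −1.2 × (27 − 20) = -8.4 kt.
Corrected V ≈ 115.2 kt → 115 kt.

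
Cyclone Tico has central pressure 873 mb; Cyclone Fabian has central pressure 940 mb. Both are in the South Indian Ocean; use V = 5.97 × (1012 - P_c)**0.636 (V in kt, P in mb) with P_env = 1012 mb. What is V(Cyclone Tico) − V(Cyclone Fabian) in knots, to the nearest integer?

Cyclone Tico: ΔP = 139; V ≈ 5.97 × 139^0.636 ≈ 137.70 kt.
Cyclone Fabian: ΔP = 72; V ≈ 5.97 × 72^0.636 ≈ 90.62 kt.
Difference ≈ 137.70 − 90.62 = 47.08 → 47 kt.

47 kt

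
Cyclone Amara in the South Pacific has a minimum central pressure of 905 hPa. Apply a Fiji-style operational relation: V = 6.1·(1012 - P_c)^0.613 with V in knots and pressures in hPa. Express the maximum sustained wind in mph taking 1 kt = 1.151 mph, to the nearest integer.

ΔP = 1012 − 905 = 107 hPa.
V ≈ 6.1 × 107^0.613 = 6.1 × 17.539 ≈ 106.990 kt.
106.990 × 1.151 ≈ 123.15 mph → 123 mph.

123 mph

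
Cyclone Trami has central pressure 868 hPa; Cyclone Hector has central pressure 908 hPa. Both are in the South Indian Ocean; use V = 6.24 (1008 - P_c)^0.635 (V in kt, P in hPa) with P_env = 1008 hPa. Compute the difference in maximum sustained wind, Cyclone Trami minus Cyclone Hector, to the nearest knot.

Cyclone Trami: ΔP = 140; V ≈ 6.24 × 140^0.635 ≈ 143.87 kt.
Cyclone Hector: ΔP = 100; V ≈ 6.24 × 100^0.635 ≈ 116.19 kt.
Difference ≈ 143.87 − 116.19 = 27.68 → 28 kt.

28 kt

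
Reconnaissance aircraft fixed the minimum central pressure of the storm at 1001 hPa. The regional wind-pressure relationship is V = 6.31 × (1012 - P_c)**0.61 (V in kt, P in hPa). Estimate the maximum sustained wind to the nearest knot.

ΔP = 1012 − 1001 = 11 hPa.
11^0.61 ≈ 4.318.
V ≈ 6.31 × 4.318 ≈ 27.2 kt.

27 kt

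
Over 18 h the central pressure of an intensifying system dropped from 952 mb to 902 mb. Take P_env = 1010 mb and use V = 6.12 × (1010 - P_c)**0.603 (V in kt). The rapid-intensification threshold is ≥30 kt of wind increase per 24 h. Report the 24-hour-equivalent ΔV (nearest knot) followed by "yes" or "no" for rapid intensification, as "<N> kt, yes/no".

V₁: ΔP = 58, V ≈ 6.12 × 58^0.603 ≈ 70.81 kt.
V₂: ΔP = 108, V ≈ 6.12 × 108^0.603 ≈ 103.02 kt.
ΔV over 18 h = 32.21 kt → 24 h equivalent = 32.21 × 24/18 ≈ 42.95 kt.
43 kt ≥ 30 kt ⇒ rapid intensification.

43 kt, yes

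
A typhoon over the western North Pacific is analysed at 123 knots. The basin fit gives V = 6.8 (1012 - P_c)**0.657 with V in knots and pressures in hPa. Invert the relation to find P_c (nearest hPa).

ΔP = (V / 6.8)^(1/0.657) = (123/6.8)^1.522.
123/6.8 = 18.088; 18.088^1.522 ≈ 82.01 hPa.
P_c = 1012 − 82.01 = 929.99 ≈ 930 hPa.

930 hPa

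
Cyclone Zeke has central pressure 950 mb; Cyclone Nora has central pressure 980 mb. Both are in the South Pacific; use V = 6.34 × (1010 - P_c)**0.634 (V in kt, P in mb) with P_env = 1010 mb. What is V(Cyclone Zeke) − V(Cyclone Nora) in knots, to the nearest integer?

Cyclone Zeke: ΔP = 60; V ≈ 6.34 × 60^0.634 ≈ 85.00 kt.
Cyclone Nora: ΔP = 30; V ≈ 6.34 × 30^0.634 ≈ 54.78 kt.
Difference ≈ 85.00 − 54.78 = 30.22 → 30 kt.

30 kt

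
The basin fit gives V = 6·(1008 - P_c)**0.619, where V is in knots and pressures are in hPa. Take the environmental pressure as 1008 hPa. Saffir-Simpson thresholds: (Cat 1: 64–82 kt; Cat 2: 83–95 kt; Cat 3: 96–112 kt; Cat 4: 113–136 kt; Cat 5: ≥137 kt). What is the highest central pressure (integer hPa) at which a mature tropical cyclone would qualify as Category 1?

Category 1 begins at V = 64 kt.
Required ΔP = (64/6)^(1/0.619) = 10.667^1.616 ≈ 45.79 hPa.
P_c ≤ 1008 − 45.79 = 962.21, so the highest integer P_c is 962 hPa.

962 hPa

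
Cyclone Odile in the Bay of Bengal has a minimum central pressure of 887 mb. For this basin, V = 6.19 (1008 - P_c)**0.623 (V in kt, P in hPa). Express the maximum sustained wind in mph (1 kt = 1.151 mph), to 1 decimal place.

ΔP = 1008 − 887 = 121 mb.
V ≈ 6.19 × 121^0.623 = 6.19 × 19.842 ≈ 122.819 kt.
122.819 × 1.151 ≈ 141.36 mph → 141.4 mph.

141.4 mph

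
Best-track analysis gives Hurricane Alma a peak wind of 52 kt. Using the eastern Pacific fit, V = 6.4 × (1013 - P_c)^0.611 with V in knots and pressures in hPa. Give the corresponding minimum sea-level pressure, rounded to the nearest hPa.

982 hPa

ΔP = (V / 6.4)^(1/0.611) = (52/6.4)^1.637.
52/6.4 = 8.125; 8.125^1.637 ≈ 30.84 hPa.
P_c = 1013 − 30.84 = 982.16 ≈ 982 hPa.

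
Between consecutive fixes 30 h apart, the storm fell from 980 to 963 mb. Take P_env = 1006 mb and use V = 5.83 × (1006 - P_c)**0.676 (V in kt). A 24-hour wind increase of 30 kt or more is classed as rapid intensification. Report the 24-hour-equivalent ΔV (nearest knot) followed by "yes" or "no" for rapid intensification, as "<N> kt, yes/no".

17 kt, no

V₁: ΔP = 26, V ≈ 5.83 × 26^0.676 ≈ 52.75 kt.
V₂: ΔP = 43, V ≈ 5.83 × 43^0.676 ≈ 74.11 kt.
ΔV over 30 h = 21.36 kt → 24 h equivalent = 21.36 × 24/30 ≈ 17.09 kt.
17 kt < 30 kt ⇒ not rapid intensification.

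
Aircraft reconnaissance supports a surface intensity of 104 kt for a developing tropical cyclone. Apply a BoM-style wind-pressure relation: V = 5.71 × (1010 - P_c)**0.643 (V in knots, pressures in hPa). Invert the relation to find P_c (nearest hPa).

ΔP = (V / 5.71)^(1/0.643) = (104/5.71)^1.555.
104/5.71 = 18.214; 18.214^1.555 ≈ 91.24 hPa.
P_c = 1010 − 91.24 = 918.76 ≈ 919 hPa.

919 hPa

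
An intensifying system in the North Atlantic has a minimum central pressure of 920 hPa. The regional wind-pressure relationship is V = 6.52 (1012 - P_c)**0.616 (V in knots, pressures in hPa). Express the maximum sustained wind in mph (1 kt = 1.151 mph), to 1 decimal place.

ΔP = 1012 − 920 = 92 hPa.
V ≈ 6.52 × 92^0.616 = 6.52 × 16.207 ≈ 105.667 kt.
105.667 × 1.151 ≈ 121.62 mph → 121.6 mph.

121.6 mph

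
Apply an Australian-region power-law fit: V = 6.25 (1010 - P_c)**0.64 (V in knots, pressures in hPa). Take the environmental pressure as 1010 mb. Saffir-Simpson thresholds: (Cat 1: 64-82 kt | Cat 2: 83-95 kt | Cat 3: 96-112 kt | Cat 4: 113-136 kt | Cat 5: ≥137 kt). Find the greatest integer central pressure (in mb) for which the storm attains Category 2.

Category 2 begins at V = 83 kt.
Required ΔP = (83/6.25)^(1/0.64) = 13.280^1.562 ≈ 56.88 mb.
P_c ≤ 1010 − 56.88 = 953.12, so the highest integer P_c is 953 mb.

953 mb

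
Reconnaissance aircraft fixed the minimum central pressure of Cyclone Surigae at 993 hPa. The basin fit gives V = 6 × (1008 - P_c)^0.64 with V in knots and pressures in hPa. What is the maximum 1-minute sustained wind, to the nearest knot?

ΔP = 1008 − 993 = 15 hPa.
15^0.64 ≈ 5.658.
V ≈ 6 × 5.658 ≈ 34.0 kt.

34 kt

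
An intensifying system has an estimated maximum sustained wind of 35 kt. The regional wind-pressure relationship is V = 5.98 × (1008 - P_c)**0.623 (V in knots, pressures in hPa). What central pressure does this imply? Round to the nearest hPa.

ΔP = (V / 5.98)^(1/0.623) = (35/5.98)^1.605.
35/5.98 = 5.853; 5.853^1.605 ≈ 17.05 hPa.
P_c = 1008 − 17.05 = 990.95 ≈ 991 hPa.

991 hPa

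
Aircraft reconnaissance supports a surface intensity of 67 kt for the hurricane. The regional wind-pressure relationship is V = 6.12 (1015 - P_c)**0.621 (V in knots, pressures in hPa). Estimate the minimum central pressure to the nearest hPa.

ΔP = (V / 6.12)^(1/0.621) = (67/6.12)^1.610.
67/6.12 = 10.948; 10.948^1.610 ≈ 47.17 hPa.
P_c = 1015 − 47.17 = 967.83 ≈ 968 hPa.

968 hPa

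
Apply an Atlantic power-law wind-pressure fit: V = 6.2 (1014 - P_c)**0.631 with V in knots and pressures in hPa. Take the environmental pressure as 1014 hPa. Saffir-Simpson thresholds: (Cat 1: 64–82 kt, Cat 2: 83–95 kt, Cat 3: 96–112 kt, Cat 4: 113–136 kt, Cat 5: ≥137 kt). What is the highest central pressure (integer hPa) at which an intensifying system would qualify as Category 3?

937 hPa

Category 3 begins at V = 96 kt.
Required ΔP = (96/6.2)^(1/0.631) = 15.484^1.585 ≈ 76.86 hPa.
P_c ≤ 1014 − 76.86 = 937.14, so the highest integer P_c is 937 hPa.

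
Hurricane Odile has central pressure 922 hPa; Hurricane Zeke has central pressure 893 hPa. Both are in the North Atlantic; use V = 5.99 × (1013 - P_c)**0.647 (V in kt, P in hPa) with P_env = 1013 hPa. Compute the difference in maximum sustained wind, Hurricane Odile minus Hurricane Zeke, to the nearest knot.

Hurricane Odile: ΔP = 91; V ≈ 5.99 × 91^0.647 ≈ 110.90 kt.
Hurricane Zeke: ΔP = 120; V ≈ 5.99 × 120^0.647 ≈ 132.63 kt.
Difference ≈ 110.90 − 132.63 = -21.73 → -22 kt.

-22 kt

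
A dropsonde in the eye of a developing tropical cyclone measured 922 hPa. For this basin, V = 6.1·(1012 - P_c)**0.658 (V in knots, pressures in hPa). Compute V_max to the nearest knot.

ΔP = 1012 − 922 = 90 hPa.
90^0.658 ≈ 19.315.
V ≈ 6.1 × 19.315 ≈ 117.8 kt.

118 kt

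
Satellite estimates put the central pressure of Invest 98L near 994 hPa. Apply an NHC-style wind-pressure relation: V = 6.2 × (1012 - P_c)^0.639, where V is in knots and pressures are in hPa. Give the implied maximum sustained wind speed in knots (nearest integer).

39 kt

ΔP = 1012 − 994 = 18 hPa.
18^0.639 ≈ 6.340.
V ≈ 6.2 × 6.340 ≈ 39.3 kt.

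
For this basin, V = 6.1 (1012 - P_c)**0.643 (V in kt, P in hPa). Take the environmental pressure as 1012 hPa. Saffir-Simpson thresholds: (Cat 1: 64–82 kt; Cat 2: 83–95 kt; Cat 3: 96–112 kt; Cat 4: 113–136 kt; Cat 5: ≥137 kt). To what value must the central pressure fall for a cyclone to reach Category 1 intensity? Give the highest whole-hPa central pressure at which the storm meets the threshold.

Category 1 begins at V = 64 kt.
Required ΔP = (64/6.1)^(1/0.643) = 10.492^1.555 ≈ 38.69 hPa.
P_c ≤ 1012 − 38.69 = 973.31, so the highest integer P_c is 973 hPa.

973 hPa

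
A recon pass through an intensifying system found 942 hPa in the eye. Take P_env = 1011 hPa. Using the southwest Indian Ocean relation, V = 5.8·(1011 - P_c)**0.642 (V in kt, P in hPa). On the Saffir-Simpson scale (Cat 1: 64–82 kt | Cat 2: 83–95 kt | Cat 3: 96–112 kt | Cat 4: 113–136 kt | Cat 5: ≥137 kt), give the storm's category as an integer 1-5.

2

ΔP = 1011 − 942 = 69 hPa.
V ≈ 5.8 × 69^0.642 = 5.8 × 15.15 ≈ 88 kt.
88 kt falls in the Category 2 band.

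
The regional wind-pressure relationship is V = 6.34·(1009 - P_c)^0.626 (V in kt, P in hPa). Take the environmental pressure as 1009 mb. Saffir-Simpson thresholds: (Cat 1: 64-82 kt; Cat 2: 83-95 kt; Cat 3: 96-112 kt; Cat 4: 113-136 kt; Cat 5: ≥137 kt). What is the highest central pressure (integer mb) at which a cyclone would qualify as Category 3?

932 mb

Category 3 begins at V = 96 kt.
Required ΔP = (96/6.34)^(1/0.626) = 15.142^1.597 ≈ 76.78 mb.
P_c ≤ 1009 − 76.78 = 932.22, so the highest integer P_c is 932 mb.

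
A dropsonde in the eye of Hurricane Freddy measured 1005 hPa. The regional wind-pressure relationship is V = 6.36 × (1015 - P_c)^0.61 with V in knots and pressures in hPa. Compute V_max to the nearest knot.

ΔP = 1015 − 1005 = 10 hPa.
10^0.61 ≈ 4.074.
V ≈ 6.36 × 4.074 ≈ 25.9 kt.

26 kt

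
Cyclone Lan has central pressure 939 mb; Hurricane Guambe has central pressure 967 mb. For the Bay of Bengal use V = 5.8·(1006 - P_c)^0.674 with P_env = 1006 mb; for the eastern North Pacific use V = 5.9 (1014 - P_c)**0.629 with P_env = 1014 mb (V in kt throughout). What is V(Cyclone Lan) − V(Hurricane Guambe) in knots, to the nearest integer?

Cyclone Lan: ΔP = 67; V ≈ 5.8 × 67^0.674 ≈ 98.67 kt.
Hurricane Guambe: ΔP = 47; V ≈ 5.9 × 47^0.629 ≈ 66.47 kt.
Difference ≈ 98.67 − 66.47 = 32.20 → 32 kt.

32 kt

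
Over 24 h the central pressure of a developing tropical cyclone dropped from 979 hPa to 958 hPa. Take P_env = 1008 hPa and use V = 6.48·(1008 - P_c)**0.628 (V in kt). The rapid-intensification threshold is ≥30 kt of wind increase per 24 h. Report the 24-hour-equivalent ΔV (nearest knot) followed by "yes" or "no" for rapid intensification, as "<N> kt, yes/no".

22 kt, no

V₁: ΔP = 29, V ≈ 6.48 × 29^0.628 ≈ 53.70 kt.
V₂: ΔP = 50, V ≈ 6.48 × 50^0.628 ≈ 75.60 kt.
ΔV over 24 h = 21.90 kt → 24 h equivalent = 21.90 × 24/24 ≈ 21.90 kt.
22 kt < 30 kt ⇒ not rapid intensification.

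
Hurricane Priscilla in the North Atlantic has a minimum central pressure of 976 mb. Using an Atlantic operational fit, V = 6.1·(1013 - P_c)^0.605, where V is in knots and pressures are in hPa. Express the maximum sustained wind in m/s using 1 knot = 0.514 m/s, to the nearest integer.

28 m/s

ΔP = 1013 − 976 = 37 mb.
V ≈ 6.1 × 37^0.605 = 6.1 × 8.887 ≈ 54.212 kt.
54.212 × 0.514 ≈ 27.86 m/s → 28 m/s.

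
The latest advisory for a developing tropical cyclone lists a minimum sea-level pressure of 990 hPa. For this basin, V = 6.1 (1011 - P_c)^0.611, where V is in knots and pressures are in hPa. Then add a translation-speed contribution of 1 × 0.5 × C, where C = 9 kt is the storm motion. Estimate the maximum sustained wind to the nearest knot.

44 kt

ΔP = 1011 − 990 = 21 hPa.
21^0.611 ≈ 6.425.
V ≈ 6.1 × 6.425 ≈ 39.2 kt.
Translation term: 1 × 0.5 × 9 = 4.5 kt.
Corrected V ≈ 43.7 kt → 44 kt.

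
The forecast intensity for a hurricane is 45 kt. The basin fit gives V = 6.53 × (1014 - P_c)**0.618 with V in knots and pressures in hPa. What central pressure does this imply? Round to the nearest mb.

ΔP = (V / 6.53)^(1/0.618) = (45/6.53)^1.618.
45/6.53 = 6.891; 6.891^1.618 ≈ 22.72 mb.
P_c = 1014 − 22.72 = 991.28 ≈ 991 mb.

991 mb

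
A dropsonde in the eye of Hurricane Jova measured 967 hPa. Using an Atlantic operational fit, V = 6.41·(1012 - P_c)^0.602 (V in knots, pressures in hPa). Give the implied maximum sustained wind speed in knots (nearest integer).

63 kt

ΔP = 1012 − 967 = 45 hPa.
45^0.602 ≈ 9.891.
V ≈ 6.41 × 9.891 ≈ 63.4 kt.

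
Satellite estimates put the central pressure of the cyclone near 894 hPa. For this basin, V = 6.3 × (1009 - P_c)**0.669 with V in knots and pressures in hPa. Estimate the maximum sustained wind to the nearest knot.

ΔP = 1009 − 894 = 115 hPa.
115^0.669 ≈ 23.912.
V ≈ 6.3 × 23.912 ≈ 150.6 kt.

151 kt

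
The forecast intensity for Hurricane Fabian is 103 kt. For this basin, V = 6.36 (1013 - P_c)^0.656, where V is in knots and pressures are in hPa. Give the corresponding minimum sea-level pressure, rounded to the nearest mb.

943 mb

ΔP = (V / 6.36)^(1/0.656) = (103/6.36)^1.524.
103/6.36 = 16.195; 16.195^1.524 ≈ 69.75 mb.
P_c = 1013 − 69.75 = 943.25 ≈ 943 mb.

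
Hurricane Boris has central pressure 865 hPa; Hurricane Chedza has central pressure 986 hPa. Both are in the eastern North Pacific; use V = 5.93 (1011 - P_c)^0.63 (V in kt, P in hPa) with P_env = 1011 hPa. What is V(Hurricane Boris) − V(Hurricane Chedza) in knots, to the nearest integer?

92 kt

Hurricane Boris: ΔP = 146; V ≈ 5.93 × 146^0.63 ≈ 136.96 kt.
Hurricane Chedza: ΔP = 25; V ≈ 5.93 × 25^0.63 ≈ 45.06 kt.
Difference ≈ 136.96 − 45.06 = 91.90 → 92 kt.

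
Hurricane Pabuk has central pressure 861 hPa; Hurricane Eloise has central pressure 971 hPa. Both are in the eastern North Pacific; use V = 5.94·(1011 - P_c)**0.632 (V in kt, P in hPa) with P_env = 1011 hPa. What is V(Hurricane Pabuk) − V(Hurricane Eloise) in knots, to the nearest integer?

Hurricane Pabuk: ΔP = 150; V ≈ 5.94 × 150^0.632 ≈ 140.95 kt.
Hurricane Eloise: ΔP = 40; V ≈ 5.94 × 40^0.632 ≈ 61.13 kt.
Difference ≈ 140.95 − 61.13 = 79.82 → 80 kt.

80 kt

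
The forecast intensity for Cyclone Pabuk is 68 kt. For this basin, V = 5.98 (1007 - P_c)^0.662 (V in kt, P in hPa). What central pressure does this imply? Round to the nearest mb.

968 mb

ΔP = (V / 5.98)^(1/0.662) = (68/5.98)^1.511.
68/5.98 = 11.371; 11.371^1.511 ≈ 39.34 mb.
P_c = 1007 − 39.34 = 967.66 ≈ 968 mb.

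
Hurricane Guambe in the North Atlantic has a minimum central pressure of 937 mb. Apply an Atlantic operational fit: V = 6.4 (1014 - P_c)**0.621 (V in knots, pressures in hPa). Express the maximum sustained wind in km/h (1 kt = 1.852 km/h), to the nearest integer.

176 km/h

ΔP = 1014 − 937 = 77 mb.
V ≈ 6.4 × 77^0.621 = 6.4 × 14.843 ≈ 94.993 kt.
94.993 × 1.852 ≈ 175.93 km/h → 176 km/h.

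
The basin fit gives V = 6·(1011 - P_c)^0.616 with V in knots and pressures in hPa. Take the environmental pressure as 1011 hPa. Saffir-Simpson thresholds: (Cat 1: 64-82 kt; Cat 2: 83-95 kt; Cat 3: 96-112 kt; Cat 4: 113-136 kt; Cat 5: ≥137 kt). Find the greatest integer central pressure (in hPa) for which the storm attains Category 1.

Category 1 begins at V = 64 kt.
Required ΔP = (64/6)^(1/0.616) = 10.667^1.623 ≈ 46.65 hPa.
P_c ≤ 1011 − 46.65 = 964.35, so the highest integer P_c is 964 hPa.

964 hPa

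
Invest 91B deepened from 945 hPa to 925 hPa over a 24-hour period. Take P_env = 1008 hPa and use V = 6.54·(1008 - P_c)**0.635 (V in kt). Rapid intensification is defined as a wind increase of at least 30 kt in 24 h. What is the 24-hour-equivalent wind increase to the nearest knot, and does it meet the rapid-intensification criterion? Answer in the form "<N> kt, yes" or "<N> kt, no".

17 kt, no

V₁: ΔP = 63, V ≈ 6.54 × 63^0.635 ≈ 90.82 kt.
V₂: ΔP = 83, V ≈ 6.54 × 83^0.635 ≈ 108.19 kt.
ΔV over 24 h = 17.37 kt → 24 h equivalent = 17.37 × 24/24 ≈ 17.37 kt.
17 kt < 30 kt ⇒ not rapid intensification.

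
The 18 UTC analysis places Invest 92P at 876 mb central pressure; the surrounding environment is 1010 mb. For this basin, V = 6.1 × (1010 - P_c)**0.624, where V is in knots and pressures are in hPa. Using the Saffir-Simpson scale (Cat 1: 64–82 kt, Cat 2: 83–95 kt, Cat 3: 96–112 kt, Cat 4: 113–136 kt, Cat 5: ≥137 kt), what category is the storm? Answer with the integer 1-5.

4

ΔP = 1010 − 876 = 134 mb.
V ≈ 6.1 × 134^0.624 = 6.1 × 21.25 ≈ 130 kt.
130 kt falls in the Category 4 band.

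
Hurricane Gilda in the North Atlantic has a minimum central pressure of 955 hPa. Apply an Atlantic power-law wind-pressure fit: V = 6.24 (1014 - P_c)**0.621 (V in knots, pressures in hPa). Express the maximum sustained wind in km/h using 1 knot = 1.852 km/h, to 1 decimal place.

145.4 km/h

ΔP = 1014 − 955 = 59 hPa.
V ≈ 6.24 × 59^0.621 = 6.24 × 12.581 ≈ 78.503 kt.
78.503 × 1.852 ≈ 145.39 km/h → 145.4 km/h.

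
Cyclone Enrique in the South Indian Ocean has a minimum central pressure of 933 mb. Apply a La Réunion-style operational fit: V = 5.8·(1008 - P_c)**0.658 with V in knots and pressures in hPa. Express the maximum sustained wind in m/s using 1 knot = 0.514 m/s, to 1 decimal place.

ΔP = 1008 − 933 = 75 mb.
V ≈ 5.8 × 75^0.658 = 5.8 × 17.131 ≈ 99.362 kt.
99.362 × 0.514 ≈ 51.07 m/s → 51.1 m/s.

51.1 m/s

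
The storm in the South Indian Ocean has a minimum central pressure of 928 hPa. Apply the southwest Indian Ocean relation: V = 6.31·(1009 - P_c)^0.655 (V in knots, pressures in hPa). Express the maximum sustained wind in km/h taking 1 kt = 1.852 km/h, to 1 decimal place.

ΔP = 1009 − 928 = 81 hPa.
V ≈ 6.31 × 81^0.655 = 6.31 × 17.785 ≈ 112.224 kt.
112.224 × 1.852 ≈ 207.84 km/h → 207.8 km/h.

207.8 km/h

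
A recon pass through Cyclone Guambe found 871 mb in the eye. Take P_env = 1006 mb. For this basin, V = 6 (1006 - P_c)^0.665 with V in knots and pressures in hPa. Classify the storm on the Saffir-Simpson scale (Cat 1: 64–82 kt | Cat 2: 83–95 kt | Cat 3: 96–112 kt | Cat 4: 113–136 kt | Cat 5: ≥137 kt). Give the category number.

5

ΔP = 1006 − 871 = 135 mb.
V ≈ 6 × 135^0.665 = 6 × 26.10 ≈ 157 kt.
157 kt falls in the Category 5 band.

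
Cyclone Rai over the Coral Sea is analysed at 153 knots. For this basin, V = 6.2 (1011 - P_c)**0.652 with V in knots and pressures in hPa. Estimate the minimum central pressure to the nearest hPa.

874 hPa

ΔP = (V / 6.2)^(1/0.652) = (153/6.2)^1.534.
153/6.2 = 24.677; 24.677^1.534 ≈ 136.59 hPa.
P_c = 1011 − 136.59 = 874.41 ≈ 874 hPa.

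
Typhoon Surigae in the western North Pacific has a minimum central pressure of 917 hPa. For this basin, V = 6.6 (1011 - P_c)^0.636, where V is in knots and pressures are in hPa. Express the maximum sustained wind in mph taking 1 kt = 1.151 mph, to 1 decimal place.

ΔP = 1011 − 917 = 94 hPa.
V ≈ 6.6 × 94^0.636 = 6.6 × 17.985 ≈ 118.701 kt.
118.701 × 1.151 ≈ 136.62 mph → 136.6 mph.

136.6 mph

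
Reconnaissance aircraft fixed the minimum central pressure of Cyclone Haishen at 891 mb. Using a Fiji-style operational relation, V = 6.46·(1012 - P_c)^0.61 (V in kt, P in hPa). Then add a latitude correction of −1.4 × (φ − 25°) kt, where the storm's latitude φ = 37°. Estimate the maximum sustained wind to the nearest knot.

104 kt

ΔP = 1012 − 891 = 121 mb.
121^0.61 ≈ 18.642.
V ≈ 6.46 × 18.642 ≈ 120.4 kt.
Latitude correction: −1.4 × (37 − 25) = -16.8 kt.
Corrected V ≈ 103.6 kt → 104 kt.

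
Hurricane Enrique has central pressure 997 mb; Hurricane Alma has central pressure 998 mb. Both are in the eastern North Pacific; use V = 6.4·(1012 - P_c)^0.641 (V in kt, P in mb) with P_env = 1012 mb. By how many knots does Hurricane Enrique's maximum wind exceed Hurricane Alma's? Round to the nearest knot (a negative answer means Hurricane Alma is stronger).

2 kt

Hurricane Enrique: ΔP = 15; V ≈ 6.4 × 15^0.641 ≈ 36.31 kt.
Hurricane Alma: ΔP = 14; V ≈ 6.4 × 14^0.641 ≈ 34.74 kt.
Difference ≈ 36.31 − 34.74 = 1.57 → 2 kt.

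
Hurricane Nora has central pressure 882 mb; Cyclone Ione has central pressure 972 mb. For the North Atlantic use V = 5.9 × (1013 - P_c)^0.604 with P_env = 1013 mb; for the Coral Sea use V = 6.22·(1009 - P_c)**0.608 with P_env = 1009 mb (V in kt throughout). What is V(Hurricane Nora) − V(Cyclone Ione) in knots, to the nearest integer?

56 kt

Hurricane Nora: ΔP = 131; V ≈ 5.9 × 131^0.604 ≈ 112.12 kt.
Cyclone Ione: ΔP = 37; V ≈ 6.22 × 37^0.608 ≈ 55.88 kt.
Difference ≈ 112.12 − 55.88 = 56.24 → 56 kt.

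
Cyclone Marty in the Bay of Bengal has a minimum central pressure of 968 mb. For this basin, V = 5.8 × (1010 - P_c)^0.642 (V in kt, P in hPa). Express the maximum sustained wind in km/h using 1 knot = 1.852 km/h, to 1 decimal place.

118.4 km/h

ΔP = 1010 − 968 = 42 mb.
V ≈ 5.8 × 42^0.642 = 5.8 × 11.019 ≈ 63.908 kt.
63.908 × 1.852 ≈ 118.36 km/h → 118.4 km/h.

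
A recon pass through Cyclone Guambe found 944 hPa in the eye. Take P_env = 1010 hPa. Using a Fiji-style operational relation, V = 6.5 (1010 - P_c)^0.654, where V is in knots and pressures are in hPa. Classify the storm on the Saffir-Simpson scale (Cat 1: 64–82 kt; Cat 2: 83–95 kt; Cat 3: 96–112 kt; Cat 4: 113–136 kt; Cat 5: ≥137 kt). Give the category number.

ΔP = 1010 − 944 = 66 hPa.
V ≈ 6.5 × 66^0.654 = 6.5 × 15.49 ≈ 101 kt.
101 kt falls in the Category 3 band.

3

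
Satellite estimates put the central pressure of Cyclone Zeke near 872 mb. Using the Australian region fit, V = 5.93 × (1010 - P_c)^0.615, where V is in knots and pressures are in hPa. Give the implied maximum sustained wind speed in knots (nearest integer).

ΔP = 1010 − 872 = 138 mb.
138^0.615 ≈ 20.703.
V ≈ 5.93 × 20.703 ≈ 122.8 kt.

123 kt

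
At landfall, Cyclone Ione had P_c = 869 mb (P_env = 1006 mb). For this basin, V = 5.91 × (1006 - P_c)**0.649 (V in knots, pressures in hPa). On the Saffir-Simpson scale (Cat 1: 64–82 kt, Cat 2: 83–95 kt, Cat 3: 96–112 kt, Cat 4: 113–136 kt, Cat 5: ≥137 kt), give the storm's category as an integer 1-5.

ΔP = 1006 − 869 = 137 mb.
V ≈ 5.91 × 137^0.649 = 5.91 × 24.36 ≈ 144 kt.
144 kt falls in the Category 5 band.

5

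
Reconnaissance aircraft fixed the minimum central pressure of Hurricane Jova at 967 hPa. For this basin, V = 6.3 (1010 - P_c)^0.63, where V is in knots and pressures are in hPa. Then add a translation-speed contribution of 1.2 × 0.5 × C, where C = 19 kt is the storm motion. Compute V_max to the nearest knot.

79 kt

ΔP = 1010 − 967 = 43 hPa.
43^0.63 ≈ 10.693.
V ≈ 6.3 × 10.693 ≈ 67.4 kt.
Translation term: 1.2 × 0.5 × 19 = 11.4 kt.
Corrected V ≈ 78.8 kt → 79 kt.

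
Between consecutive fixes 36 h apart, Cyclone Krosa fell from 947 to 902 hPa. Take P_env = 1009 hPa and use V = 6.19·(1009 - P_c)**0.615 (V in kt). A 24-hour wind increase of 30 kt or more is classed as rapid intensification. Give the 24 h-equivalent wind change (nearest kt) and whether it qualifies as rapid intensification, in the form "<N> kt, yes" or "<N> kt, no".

21 kt, no

V₁: ΔP = 62, V ≈ 6.19 × 62^0.615 ≈ 78.35 kt.
V₂: ΔP = 107, V ≈ 6.19 × 107^0.615 ≈ 109.59 kt.
ΔV over 36 h = 31.24 kt → 24 h equivalent = 31.24 × 24/36 ≈ 20.83 kt.
21 kt < 30 kt ⇒ not rapid intensification.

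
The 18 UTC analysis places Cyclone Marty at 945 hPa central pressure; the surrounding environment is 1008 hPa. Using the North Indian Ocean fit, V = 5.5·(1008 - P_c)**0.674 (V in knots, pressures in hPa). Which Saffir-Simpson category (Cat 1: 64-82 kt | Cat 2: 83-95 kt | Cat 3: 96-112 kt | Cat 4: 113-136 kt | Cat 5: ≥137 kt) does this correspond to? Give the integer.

2

ΔP = 1008 − 945 = 63 hPa.
V ≈ 5.5 × 63^0.674 = 5.5 × 16.32 ≈ 90 kt.
90 kt falls in the Category 2 band.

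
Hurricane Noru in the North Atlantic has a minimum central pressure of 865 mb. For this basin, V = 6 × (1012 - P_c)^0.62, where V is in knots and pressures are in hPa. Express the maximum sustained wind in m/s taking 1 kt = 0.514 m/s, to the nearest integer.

68 m/s

ΔP = 1012 − 865 = 147 mb.
V ≈ 6 × 147^0.62 = 6 × 22.067 ≈ 132.400 kt.
132.400 × 0.514 ≈ 68.05 m/s → 68 m/s.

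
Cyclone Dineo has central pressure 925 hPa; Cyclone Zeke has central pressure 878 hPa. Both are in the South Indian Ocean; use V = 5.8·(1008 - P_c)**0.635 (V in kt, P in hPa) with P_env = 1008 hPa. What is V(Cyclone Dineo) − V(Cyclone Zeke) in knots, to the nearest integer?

-32 kt

Cyclone Dineo: ΔP = 83; V ≈ 5.8 × 83^0.635 ≈ 95.95 kt.
Cyclone Zeke: ΔP = 130; V ≈ 5.8 × 130^0.635 ≈ 127.58 kt.
Difference ≈ 95.95 − 127.58 = -31.63 → -32 kt.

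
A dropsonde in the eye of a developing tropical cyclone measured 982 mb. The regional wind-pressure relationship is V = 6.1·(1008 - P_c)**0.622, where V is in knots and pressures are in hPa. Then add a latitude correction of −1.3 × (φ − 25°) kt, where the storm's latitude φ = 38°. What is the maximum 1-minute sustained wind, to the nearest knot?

ΔP = 1008 − 982 = 26 mb.
26^0.622 ≈ 7.588.
V ≈ 6.1 × 7.588 ≈ 46.3 kt.
Latitude correction: −1.3 × (38 − 25) = -16.9 kt.
Corrected V ≈ 29.4 kt → 29 kt.

29 kt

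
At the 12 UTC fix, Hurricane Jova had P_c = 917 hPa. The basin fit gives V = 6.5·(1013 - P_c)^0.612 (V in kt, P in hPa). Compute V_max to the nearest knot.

106 kt

ΔP = 1013 − 917 = 96 hPa.
96^0.612 ≈ 16.336.
V ≈ 6.5 × 16.336 ≈ 106.2 kt.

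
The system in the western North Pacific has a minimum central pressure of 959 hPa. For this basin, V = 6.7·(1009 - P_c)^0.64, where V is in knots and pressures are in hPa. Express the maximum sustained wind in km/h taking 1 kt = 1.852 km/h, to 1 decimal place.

151.7 km/h

ΔP = 1009 − 959 = 50 hPa.
V ≈ 6.7 × 50^0.64 = 6.7 × 12.228 ≈ 81.925 kt.
81.925 × 1.852 ≈ 151.72 km/h → 151.7 km/h.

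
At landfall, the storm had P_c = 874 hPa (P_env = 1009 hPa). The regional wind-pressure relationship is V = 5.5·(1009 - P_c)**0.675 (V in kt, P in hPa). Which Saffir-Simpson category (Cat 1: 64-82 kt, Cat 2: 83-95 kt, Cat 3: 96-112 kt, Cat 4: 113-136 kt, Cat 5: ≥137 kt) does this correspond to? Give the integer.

ΔP = 1009 − 874 = 135 hPa.
V ≈ 5.5 × 135^0.675 = 5.5 × 27.41 ≈ 151 kt.
151 kt falls in the Category 5 band.

5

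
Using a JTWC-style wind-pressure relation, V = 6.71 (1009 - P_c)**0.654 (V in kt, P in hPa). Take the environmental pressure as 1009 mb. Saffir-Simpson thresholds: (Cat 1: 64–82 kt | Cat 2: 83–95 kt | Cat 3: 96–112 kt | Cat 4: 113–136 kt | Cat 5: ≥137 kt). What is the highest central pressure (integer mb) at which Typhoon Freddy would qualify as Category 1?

977 mb

Category 1 begins at V = 64 kt.
Required ΔP = (64/6.71)^(1/0.654) = 9.538^1.529 ≈ 31.45 mb.
P_c ≤ 1009 − 31.45 = 977.55, so the highest integer P_c is 977 mb.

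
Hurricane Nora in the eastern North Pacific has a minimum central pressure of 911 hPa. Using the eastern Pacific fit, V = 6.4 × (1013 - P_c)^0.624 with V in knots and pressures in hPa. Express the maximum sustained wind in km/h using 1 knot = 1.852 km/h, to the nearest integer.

212 km/h

ΔP = 1013 − 911 = 102 hPa.
V ≈ 6.4 × 102^0.624 = 6.4 × 17.921 ≈ 114.696 kt.
114.696 × 1.852 ≈ 212.42 km/h → 212 km/h.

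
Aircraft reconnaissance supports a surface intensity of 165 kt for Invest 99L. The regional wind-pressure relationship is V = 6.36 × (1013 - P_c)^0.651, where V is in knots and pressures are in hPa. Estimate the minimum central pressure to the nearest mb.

864 mb

ΔP = (V / 6.36)^(1/0.651) = (165/6.36)^1.536.
165/6.36 = 25.943; 25.943^1.536 ≈ 148.62 mb.
P_c = 1013 − 148.62 = 864.38 ≈ 864 mb.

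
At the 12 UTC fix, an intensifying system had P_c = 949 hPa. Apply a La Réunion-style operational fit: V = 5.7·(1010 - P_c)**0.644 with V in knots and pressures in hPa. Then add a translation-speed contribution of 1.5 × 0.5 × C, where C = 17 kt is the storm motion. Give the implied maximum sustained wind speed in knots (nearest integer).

93 kt

ΔP = 1010 − 949 = 61 hPa.
61^0.644 ≈ 14.117.
V ≈ 5.7 × 14.117 ≈ 80.5 kt.
Translation term: 1.5 × 0.5 × 17 = 12.75 kt.
Corrected V ≈ 93.25 kt → 93 kt.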